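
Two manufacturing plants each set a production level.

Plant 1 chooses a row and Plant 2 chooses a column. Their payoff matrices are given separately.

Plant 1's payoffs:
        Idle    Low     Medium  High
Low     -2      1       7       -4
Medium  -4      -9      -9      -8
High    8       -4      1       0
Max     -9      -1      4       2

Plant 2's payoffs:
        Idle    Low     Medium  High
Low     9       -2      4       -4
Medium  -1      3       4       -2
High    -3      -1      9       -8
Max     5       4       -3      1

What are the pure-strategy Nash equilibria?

Check each profile: it is a Nash equilibrium iff no player can strictly gain by switching unilaterally.
(Low, Idle): Plant 1 can switch to High (-2 → 8). Not NE.
(Low, Low): Plant 2 can switch to Idle (-2 → 9). Not NE.
(Low, Medium): Plant 2 can switch to Idle (4 → 9). Not NE.
(Low, High): Plant 1 can switch to High (-4 → 0). Not NE.
(Medium, Idle): Plant 1 can switch to Low (-4 → -2). Not NE.
(Medium, Low): Plant 1 can switch to Low (-9 → 1). Not NE.
(Medium, Medium): Plant 1 can switch to Low (-9 → 7). Not NE.
(Medium, High): Plant 1 can switch to Low (-8 → -4). Not NE.
(High, Idle): Plant 2 can switch to Low (-3 → -1). Not NE.
(High, Low): Plant 1 can switch to Low (-4 → 1). Not NE.
(High, Medium): Plant 1 can switch to Low (1 → 7). Not NE.
(High, High): Plant 1 can switch to Max (0 → 2). Not NE.
(The remaining 4 profiles each have a profitable deviation by the same check.)

none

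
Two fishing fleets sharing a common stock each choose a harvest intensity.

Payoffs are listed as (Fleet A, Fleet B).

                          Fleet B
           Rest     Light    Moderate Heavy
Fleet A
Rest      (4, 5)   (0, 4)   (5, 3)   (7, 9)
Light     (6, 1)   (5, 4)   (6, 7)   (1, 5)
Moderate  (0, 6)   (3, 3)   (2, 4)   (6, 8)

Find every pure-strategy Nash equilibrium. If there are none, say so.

The pure Nash equilibria are (Rest, Heavy) and (Light, Moderate).

Check each profile: it is a Nash equilibrium iff no player can strictly gain by switching unilaterally.
(Rest, Rest): Fleet A can switch to Light (4 → 6). Not NE.
(Rest, Light): Fleet A can switch to Light (0 → 5). Not NE.
(Rest, Moderate): Fleet A can switch to Light (5 → 6). Not NE.
(Rest, Heavy): Fleet A gets 7, best alternative 6; Fleet B gets 9, best alternative 5. No profitable deviation — NE.
(Light, Rest): Fleet B can switch to Light (1 → 4). Not NE.
(Light, Light): Fleet B can switch to Moderate (4 → 7). Not NE.
(Light, Moderate): Fleet A gets 6, best alternative 5; Fleet B gets 7, best alternative 5. No profitable deviation — NE.
(Light, Heavy): Fleet A can switch to Rest (1 → 7). Not NE.
(Moderate, Rest): Fleet A can switch to Rest (0 → 4). Not NE.
(Moderate, Light): Fleet A can switch to Light (3 → 5). Not NE.
(The remaining 2 profiles each have a profitable deviation by the same check.)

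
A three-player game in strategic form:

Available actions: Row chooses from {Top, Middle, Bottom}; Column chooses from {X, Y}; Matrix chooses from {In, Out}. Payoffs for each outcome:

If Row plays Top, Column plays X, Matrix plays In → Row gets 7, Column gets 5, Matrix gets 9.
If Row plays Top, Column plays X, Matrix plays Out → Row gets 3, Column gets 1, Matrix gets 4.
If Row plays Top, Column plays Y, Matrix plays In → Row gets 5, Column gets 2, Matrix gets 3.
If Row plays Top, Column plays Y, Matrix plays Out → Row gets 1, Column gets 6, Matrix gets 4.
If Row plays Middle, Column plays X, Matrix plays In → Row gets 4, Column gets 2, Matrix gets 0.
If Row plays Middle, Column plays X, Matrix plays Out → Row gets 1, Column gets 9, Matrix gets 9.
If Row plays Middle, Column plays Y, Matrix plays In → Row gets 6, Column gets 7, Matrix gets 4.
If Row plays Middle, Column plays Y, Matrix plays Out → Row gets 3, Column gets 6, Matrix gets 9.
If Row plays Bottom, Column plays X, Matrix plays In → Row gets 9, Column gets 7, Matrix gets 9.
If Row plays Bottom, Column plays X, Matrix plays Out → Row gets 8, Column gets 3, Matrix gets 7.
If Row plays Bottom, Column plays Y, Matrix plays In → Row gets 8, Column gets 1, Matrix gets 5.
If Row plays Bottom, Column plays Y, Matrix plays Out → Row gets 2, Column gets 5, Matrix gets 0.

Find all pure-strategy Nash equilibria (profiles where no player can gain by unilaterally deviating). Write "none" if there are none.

Check each profile: it is a Nash equilibrium iff no player can strictly gain by switching unilaterally.
(Top, X, In): Row can switch to Bottom (7 → 9). Not NE.
(Top, X, Out): Row can switch to Bottom (3 → 8). Not NE.
(Top, Y, In): Row can switch to Middle (5 → 6). Not NE.
(Top, Y, Out): Row can switch to Middle (1 → 3). Not NE.
(Middle, X, In): Row can switch to Top (4 → 7). Not NE.
(Middle, X, Out): Row can switch to Top (1 → 3). Not NE.
(Middle, Y, In): Row can switch to Bottom (6 → 8). Not NE.
(Middle, Y, Out): Column can switch to X (6 → 9). Not NE.
(Bottom, X, In): Row gets 9, best alternative 7; Column gets 7, best alternative 1; Matrix gets 9, best alternative 7. No profitable deviation — NE.
(Bottom, X, Out): Column can switch to Y (3 → 5). Not NE.
(Bottom, Y, In): Column can switch to X (1 → 7). Not NE.
(Bottom, Y, Out): Row can switch to Middle (2 → 3). Not NE.

Pure NE: (Bottom, X, In)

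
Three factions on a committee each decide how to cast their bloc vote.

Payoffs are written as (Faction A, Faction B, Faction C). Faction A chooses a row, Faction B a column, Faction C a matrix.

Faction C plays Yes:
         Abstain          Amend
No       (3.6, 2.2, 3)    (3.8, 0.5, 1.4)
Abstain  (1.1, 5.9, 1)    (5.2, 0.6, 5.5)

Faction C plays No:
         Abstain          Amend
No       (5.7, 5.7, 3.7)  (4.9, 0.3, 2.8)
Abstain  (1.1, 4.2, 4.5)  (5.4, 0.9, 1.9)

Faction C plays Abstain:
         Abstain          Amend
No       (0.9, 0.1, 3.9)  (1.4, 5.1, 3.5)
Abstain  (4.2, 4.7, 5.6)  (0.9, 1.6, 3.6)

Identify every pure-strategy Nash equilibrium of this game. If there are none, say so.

Check each profile: it is a Nash equilibrium iff no player can strictly gain by switching unilaterally.
(No, Abstain, Yes): Faction C can switch to No (3 → 3.7). Not NE.
(No, Abstain, No): Faction C can switch to Abstain (3.7 → 3.9). Not NE.
(No, Abstain, Abstain): Faction A can switch to Abstain (0.9 → 4.2). Not NE.
(No, Amend, Yes): Faction A can switch to Abstain (3.8 → 5.2). Not NE.
(No, Amend, No): Faction A can switch to Abstain (4.9 → 5.4). Not NE.
(No, Amend, Abstain): Faction A gets 1.4, best alternative 0.9; Faction B gets 5.1, best alternative 0.1; Faction C gets 3.5, best alternative 2.8. No profitable deviation — NE.
(Abstain, Abstain, Yes): Faction A can switch to No (1.1 → 3.6). Not NE.
(Abstain, Abstain, No): Faction A can switch to No (1.1 → 5.7). Not NE.
(Abstain, Abstain, Abstain): Faction A gets 4.2, best alternative 0.9; Faction B gets 4.7, best alternative 1.6; Faction C gets 5.6, best alternative 4.5. No profitable deviation — NE.
(Abstain, Amend, Yes): Faction B can switch to Abstain (0.6 → 5.9). Not NE.
(Abstain, Amend, No): Faction B can switch to Abstain (0.9 → 4.2). Not NE.
(Abstain, Amend, Abstain): Faction A can switch to No (0.9 → 1.4). Not NE.

Pure-strategy Nash equilibria: (No, Amend, Abstain), (Abstain, Abstain, Abstain)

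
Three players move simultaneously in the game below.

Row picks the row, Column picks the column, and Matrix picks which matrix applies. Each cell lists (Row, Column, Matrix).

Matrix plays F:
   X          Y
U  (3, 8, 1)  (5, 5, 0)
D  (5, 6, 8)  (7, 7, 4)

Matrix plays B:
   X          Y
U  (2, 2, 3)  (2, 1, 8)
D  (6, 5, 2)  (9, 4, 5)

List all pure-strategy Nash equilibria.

No pure-strategy Nash equilibrium.

Row against (X, F): payoffs 3, 5 → best response D.
Row against (X, B): payoffs 2, 6 → best response D.
Row against (Y, F): payoffs 5, 7 → best response D.
Row against (Y, B): payoffs 2, 9 → best response D.
Column against (U, F): payoffs 8, 5 → best response X.
Column against (U, B): payoffs 2, 1 → best response X.
Column against (D, F): payoffs 6, 7 → best response Y.
Column against (D, B): payoffs 5, 4 → best response X.
Matrix against (U, X): payoffs 1, 3 → best response B.
Matrix against (U, Y): payoffs 0, 8 → best response B.
Matrix against (D, X): payoffs 8, 2 → best response F.
Matrix against (D, Y): payoffs 4, 5 → best response B.
No profile is a mutual best response for all players.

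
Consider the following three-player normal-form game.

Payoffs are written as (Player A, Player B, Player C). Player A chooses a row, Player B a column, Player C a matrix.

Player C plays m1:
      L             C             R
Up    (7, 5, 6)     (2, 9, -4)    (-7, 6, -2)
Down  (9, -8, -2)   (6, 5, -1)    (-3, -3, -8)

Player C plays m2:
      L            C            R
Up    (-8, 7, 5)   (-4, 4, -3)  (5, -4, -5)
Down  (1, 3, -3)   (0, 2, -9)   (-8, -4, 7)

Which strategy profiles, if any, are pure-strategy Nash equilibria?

For each player, find the best response to each opponent profile; mutual best responses are the pure NE.
Player A against (L, m1): payoffs 7, 9 → best response Down.
Player A against (L, m2): payoffs -8, 1 → best response Down.
Player A against (C, m1): payoffs 2, 6 → best response Down.
Player A against (C, m2): payoffs -4, 0 → best response Down.
Player A against (R, m1): payoffs -7, -3 → best response Down.
Player A against (R, m2): payoffs 5, -8 → best response Up.
Player B against (Up, m1): payoffs 5, 9, 6 → best response C.
Player B against (Up, m2): payoffs 7, 4, -4 → best response L.
Player B against (Down, m1): payoffs -8, 5, -3 → best response C.
Player B against (Down, m2): payoffs 3, 2, -4 → best response L.
Player C against (Up, L): payoffs 6, 5 → best response m1.
Player C against (Up, C): payoffs -4, -3 → best response m2.
Player C against (Up, R): payoffs -2, -5 → best response m1.
Player C against (Down, L): payoffs -2, -3 → best response m1.
Player C against (Down, C): payoffs -1, -9 → best response m1.
Player C against (Down, R): payoffs -8, 7 → best response m2.
Mutual best responses: (Down, C, m1).

Pure NE: (Down, C, m1)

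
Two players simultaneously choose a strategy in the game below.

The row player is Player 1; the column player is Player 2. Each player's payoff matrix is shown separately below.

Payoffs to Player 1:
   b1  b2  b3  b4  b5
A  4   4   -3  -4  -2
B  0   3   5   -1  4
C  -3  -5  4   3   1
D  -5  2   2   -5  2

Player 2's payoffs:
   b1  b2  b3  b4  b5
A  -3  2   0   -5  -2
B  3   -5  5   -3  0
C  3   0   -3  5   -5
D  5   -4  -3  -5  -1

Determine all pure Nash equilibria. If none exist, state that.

Player 1 against b1: payoffs 4, 0, -3, -5 → best response A.
Player 1 against b2: payoffs 4, 3, -5, 2 → best response A.
Player 1 against b3: payoffs -3, 5, 4, 2 → best response B.
Player 1 against b4: payoffs -4, -1, 3, -5 → best response C.
Player 1 against b5: payoffs -2, 4, 1, 2 → best response B.
Player 2 against A: payoffs -3, 2, 0, -5, -2 → best response b2.
Player 2 against B: payoffs 3, -5, 5, -3, 0 → best response b3.
Player 2 against C: payoffs 3, 0, -3, 5, -5 → best response b4.
Player 2 against D: payoffs 5, -4, -3, -5, -1 → best response b1.
Mutual best responses: (A, b2); (B, b3); (C, b4).

The pure Nash equilibria are (A, b2), (B, b3), (C, b4).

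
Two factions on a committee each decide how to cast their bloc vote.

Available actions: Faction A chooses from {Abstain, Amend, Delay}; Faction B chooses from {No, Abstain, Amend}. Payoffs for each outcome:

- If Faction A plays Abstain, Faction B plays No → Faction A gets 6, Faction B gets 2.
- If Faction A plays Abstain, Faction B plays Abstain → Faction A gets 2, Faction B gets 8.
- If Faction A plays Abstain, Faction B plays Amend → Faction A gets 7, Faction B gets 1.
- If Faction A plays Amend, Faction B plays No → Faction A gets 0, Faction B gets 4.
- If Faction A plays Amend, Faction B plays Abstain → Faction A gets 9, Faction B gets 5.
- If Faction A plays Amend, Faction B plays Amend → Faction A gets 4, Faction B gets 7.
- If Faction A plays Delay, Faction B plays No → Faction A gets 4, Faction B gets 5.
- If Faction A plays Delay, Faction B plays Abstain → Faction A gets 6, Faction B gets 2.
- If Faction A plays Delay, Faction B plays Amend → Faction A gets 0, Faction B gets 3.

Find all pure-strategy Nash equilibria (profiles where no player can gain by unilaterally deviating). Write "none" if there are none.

none

For each strategy profile, look for a profitable unilateral deviation.
(Abstain, No): Faction B can switch to Abstain (2 → 8). Not NE.
(Abstain, Abstain): Faction A can switch to Amend (2 → 9). Not NE.
(Abstain, Amend): Faction B can switch to No (1 → 2). Not NE.
(Amend, No): Faction A can switch to Abstain (0 → 6). Not NE.
(Amend, Abstain): Faction B can switch to Amend (5 → 7). Not NE.
(Amend, Amend): Faction A can switch to Abstain (4 → 7). Not NE.
(Delay, No): Faction A can switch to Abstain (4 → 6). Not NE.
(Delay, Abstain): Faction A can switch to Amend (6 → 9). Not NE.
(The remaining 1 profile has a profitable deviation by the same check.)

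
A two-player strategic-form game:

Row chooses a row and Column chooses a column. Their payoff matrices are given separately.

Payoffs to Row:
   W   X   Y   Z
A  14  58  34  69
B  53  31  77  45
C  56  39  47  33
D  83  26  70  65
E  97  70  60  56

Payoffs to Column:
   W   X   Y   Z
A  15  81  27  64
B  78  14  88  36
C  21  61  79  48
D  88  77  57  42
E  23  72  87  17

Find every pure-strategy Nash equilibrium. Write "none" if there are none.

Mark each player's best response to every combination of opponents' strategies; a profile where every player is best-responding is a pure Nash equilibrium.
Row against W: payoffs 14, 53, 56, 83, 97 → best response E.
Row against X: payoffs 58, 31, 39, 26, 70 → best response E.
Row against Y: payoffs 34, 77, 47, 70, 60 → best response B.
Row against Z: payoffs 69, 45, 33, 65, 56 → best response A.
Column against A: payoffs 15, 81, 27, 64 → best response X.
Column against B: payoffs 78, 14, 88, 36 → best response Y.
Column against C: payoffs 21, 61, 79, 48 → best response Y.
Column against D: payoffs 88, 77, 57, 42 → best response W.
Column against E: payoffs 23, 72, 87, 17 → best response Y.
Mutual best responses: (B, Y).

Pure NE: (B, Y)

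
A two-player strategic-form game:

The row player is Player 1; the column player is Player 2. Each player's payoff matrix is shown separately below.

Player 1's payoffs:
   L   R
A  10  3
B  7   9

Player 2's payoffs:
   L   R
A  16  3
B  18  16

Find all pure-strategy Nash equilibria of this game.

(A, L): Player 1 gets 10, best alternative 7; Player 2 gets 16, best alternative 3. No profitable deviation — NE.
(A, R): Player 1 can switch to B (3 → 9). Not NE.
(B, L): Player 1 can switch to A (7 → 10). Not NE.
(B, R): Player 2 can switch to L (16 → 18). Not NE.

Pure NE: (A, L)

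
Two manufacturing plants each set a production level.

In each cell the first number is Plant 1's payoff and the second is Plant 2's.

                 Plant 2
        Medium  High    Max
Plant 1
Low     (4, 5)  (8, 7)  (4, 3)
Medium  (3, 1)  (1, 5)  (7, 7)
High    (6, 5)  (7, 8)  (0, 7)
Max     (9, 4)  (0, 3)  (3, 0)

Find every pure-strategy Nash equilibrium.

For each player, find the best response to each opponent profile; mutual best responses are the pure NE.
Plant 1 against Medium: payoffs 4, 3, 6, 9 → best response Max.
Plant 1 against High: payoffs 8, 1, 7, 0 → best response Low.
Plant 1 against Max: payoffs 4, 7, 0, 3 → best response Medium.
Plant 2 against Low: payoffs 5, 7, 3 → best response High.
Plant 2 against Medium: payoffs 1, 5, 7 → best response Max.
Plant 2 against High: payoffs 5, 8, 7 → best response High.
Plant 2 against Max: payoffs 4, 3, 0 → best response Medium.
Mutual best responses: (Low, High); (Medium, Max); (Max, Medium).

The pure Nash equilibria are (Low, High), (Medium, Max), (Max, Medium).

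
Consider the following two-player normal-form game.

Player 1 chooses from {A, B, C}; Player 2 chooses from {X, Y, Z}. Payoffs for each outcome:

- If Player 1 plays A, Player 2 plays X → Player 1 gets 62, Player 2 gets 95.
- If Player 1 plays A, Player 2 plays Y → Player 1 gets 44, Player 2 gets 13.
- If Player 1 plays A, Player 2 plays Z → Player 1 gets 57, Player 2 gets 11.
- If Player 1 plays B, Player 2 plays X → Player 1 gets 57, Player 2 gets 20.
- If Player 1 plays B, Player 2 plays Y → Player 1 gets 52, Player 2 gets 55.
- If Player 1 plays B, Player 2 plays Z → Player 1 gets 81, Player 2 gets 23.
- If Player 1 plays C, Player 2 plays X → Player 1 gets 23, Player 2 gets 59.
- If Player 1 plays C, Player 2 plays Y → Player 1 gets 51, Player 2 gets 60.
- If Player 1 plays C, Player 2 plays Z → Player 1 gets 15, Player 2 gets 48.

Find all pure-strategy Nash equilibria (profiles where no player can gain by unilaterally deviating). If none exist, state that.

The pure Nash equilibria are (A, X) and (B, Y).

For each strategy profile, look for a profitable unilateral deviation.
(A, X): Player 1 gets 62, best alternative 57; Player 2 gets 95, best alternative 13. No profitable deviation — NE.
(A, Y): Player 1 can switch to B (44 → 52). Not NE.
(A, Z): Player 1 can switch to B (57 → 81). Not NE.
(B, X): Player 1 can switch to A (57 → 62). Not NE.
(B, Y): Player 1 gets 52, best alternative 51; Player 2 gets 55, best alternative 23. No profitable deviation — NE.
(B, Z): Player 2 can switch to Y (23 → 55). Not NE.
(C, X): Player 1 can switch to A (23 → 62). Not NE.
(C, Y): Player 1 can switch to B (51 → 52). Not NE.
(C, Z): Player 1 can switch to A (15 → 57). Not NE.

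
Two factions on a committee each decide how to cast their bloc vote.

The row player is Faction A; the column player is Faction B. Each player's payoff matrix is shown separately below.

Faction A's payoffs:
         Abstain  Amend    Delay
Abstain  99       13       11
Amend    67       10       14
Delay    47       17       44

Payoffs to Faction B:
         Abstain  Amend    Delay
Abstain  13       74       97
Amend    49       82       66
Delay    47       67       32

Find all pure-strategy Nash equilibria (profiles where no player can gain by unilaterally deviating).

(Abstain, Abstain): Faction B can switch to Amend (13 → 74). Not NE.
(Abstain, Amend): Faction A can switch to Delay (13 → 17). Not NE.
(Abstain, Delay): Faction A can switch to Amend (11 → 14). Not NE.
(Amend, Abstain): Faction A can switch to Abstain (67 → 99). Not NE.
(Amend, Amend): Faction A can switch to Abstain (10 → 13). Not NE.
(Amend, Delay): Faction A can switch to Delay (14 → 44). Not NE.
(Delay, Abstain): Faction A can switch to Abstain (47 → 99). Not NE.
(Delay, Amend): Faction A gets 17, best alternative 13; Faction B gets 67, best alternative 47. No profitable deviation — NE.
(Delay, Delay): Faction B can switch to Abstain (32 → 47). Not NE.

(Delay, Amend)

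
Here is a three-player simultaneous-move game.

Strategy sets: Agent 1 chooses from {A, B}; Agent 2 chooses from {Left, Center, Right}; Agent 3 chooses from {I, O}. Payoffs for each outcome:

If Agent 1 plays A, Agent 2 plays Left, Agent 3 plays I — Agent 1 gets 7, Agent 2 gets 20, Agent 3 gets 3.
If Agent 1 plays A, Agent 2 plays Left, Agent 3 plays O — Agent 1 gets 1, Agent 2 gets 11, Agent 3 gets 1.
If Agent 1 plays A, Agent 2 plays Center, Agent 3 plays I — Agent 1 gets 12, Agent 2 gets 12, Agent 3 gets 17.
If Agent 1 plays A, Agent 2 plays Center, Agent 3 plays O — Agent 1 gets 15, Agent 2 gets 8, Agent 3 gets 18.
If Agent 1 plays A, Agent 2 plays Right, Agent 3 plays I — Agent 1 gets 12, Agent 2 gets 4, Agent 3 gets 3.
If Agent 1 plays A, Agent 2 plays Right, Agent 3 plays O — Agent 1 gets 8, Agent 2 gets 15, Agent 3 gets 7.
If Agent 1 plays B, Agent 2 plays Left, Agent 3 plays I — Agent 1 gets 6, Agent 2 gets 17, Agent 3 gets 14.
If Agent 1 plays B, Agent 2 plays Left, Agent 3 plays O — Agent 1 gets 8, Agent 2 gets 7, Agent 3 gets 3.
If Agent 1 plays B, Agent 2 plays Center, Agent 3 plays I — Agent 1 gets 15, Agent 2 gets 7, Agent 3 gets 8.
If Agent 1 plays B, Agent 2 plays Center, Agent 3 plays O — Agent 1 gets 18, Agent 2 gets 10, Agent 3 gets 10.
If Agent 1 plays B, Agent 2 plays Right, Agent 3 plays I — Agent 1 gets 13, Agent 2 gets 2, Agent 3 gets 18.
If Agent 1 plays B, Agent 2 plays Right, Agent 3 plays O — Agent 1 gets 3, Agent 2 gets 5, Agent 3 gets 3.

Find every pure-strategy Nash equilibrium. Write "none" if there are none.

Agent 1 against (Left, I): payoffs 7, 6 → best response A.
Agent 1 against (Left, O): payoffs 1, 8 → best response B.
Agent 1 against (Center, I): payoffs 12, 15 → best response B.
Agent 1 against (Center, O): payoffs 15, 18 → best response B.
Agent 1 against (Right, I): payoffs 12, 13 → best response B.
Agent 1 against (Right, O): payoffs 8, 3 → best response A.
Agent 2 against (A, I): payoffs 20, 12, 4 → best response Left.
Agent 2 against (A, O): payoffs 11, 8, 15 → best response Right.
Agent 2 against (B, I): payoffs 17, 7, 2 → best response Left.
Agent 2 against (B, O): payoffs 7, 10, 5 → best response Center.
Agent 3 against (A, Left): payoffs 3, 1 → best response I.
Agent 3 against (A, Center): payoffs 17, 18 → best response O.
Agent 3 against (A, Right): payoffs 3, 7 → best response O.
Agent 3 against (B, Left): payoffs 14, 3 → best response I.
Agent 3 against (B, Center): payoffs 8, 10 → best response O.
Agent 3 against (B, Right): payoffs 18, 3 → best response I.
Mutual best responses: (A, Left, I); (A, Right, O); (B, Center, O).

Pure-strategy Nash equilibria: (A, Left, I) and (A, Right, O) and (B, Center, O)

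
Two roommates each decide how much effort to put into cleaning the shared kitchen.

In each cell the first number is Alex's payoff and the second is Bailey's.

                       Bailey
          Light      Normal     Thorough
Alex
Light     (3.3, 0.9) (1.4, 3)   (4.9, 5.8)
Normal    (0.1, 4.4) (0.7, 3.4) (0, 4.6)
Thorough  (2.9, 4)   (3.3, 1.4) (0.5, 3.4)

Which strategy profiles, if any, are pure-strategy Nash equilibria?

(Light, Thorough)

(Light, Light): Bailey can switch to Normal (0.9 → 3). Not NE.
(Light, Normal): Alex can switch to Thorough (1.4 → 3.3). Not NE.
(Light, Thorough): Alex gets 4.9, best alternative 0.5; Bailey gets 5.8, best alternative 3. No profitable deviation — NE.
(Normal, Light): Alex can switch to Light (0.1 → 3.3). Not NE.
(Normal, Normal): Alex can switch to Light (0.7 → 1.4). Not NE.
(Normal, Thorough): Alex can switch to Light (0 → 4.9). Not NE.
(Thorough, Light): Alex can switch to Light (2.9 → 3.3). Not NE.
(Thorough, Normal): Bailey can switch to Light (1.4 → 4). Not NE.
(Thorough, Thorough): Alex can switch to Light (0.5 → 4.9). Not NE.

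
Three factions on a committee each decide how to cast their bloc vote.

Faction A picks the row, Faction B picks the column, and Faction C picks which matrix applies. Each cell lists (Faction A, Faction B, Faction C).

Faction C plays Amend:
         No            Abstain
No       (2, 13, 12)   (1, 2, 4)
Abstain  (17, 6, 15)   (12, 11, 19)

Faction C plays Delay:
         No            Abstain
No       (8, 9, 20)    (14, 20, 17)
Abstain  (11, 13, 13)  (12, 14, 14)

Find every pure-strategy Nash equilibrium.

The pure Nash equilibria are (No, Abstain, Delay) and (Abstain, Abstain, Amend).

For each strategy profile, look for a profitable unilateral deviation.
(No, No, Amend): Faction A can switch to Abstain (2 → 17). Not NE.
(No, No, Delay): Faction A can switch to Abstain (8 → 11). Not NE.
(No, Abstain, Amend): Faction A can switch to Abstain (1 → 12). Not NE.
(No, Abstain, Delay): Faction A gets 14, best alternative 12; Faction B gets 20, best alternative 9; Faction C gets 17, best alternative 4. No profitable deviation — NE.
(Abstain, No, Amend): Faction B can switch to Abstain (6 → 11). Not NE.
(Abstain, No, Delay): Faction B can switch to Abstain (13 → 14). Not NE.
(Abstain, Abstain, Amend): Faction A gets 12, best alternative 1; Faction B gets 11, best alternative 6; Faction C gets 19, best alternative 14. No profitable deviation — NE.
(Abstain, Abstain, Delay): Faction A can switch to No (12 → 14). Not NE.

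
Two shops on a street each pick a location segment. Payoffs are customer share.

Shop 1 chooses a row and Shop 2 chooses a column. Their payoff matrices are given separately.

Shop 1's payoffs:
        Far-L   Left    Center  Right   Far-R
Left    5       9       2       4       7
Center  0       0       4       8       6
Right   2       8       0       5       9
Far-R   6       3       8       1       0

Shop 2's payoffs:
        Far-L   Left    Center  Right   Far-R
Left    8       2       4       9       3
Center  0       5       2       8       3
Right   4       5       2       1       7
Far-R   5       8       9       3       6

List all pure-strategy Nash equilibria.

Shop 1 against Far-L: payoffs 5, 0, 2, 6 → best response Far-R.
Shop 1 against Left: payoffs 9, 0, 8, 3 → best response Left.
Shop 1 against Center: payoffs 2, 4, 0, 8 → best response Far-R.
Shop 1 against Right: payoffs 4, 8, 5, 1 → best response Center.
Shop 1 against Far-R: payoffs 7, 6, 9, 0 → best response Right.
Shop 2 against Left: payoffs 8, 2, 4, 9, 3 → best response Right.
Shop 2 against Center: payoffs 0, 5, 2, 8, 3 → best response Right.
Shop 2 against Right: payoffs 4, 5, 2, 1, 7 → best response Far-R.
Shop 2 against Far-R: payoffs 5, 8, 9, 3, 6 → best response Center.
Mutual best responses: (Center, Right); (Right, Far-R); (Far-R, Center).

Pure-strategy Nash equilibria: (Center, Right) and (Right, Far-R) and (Far-R, Center)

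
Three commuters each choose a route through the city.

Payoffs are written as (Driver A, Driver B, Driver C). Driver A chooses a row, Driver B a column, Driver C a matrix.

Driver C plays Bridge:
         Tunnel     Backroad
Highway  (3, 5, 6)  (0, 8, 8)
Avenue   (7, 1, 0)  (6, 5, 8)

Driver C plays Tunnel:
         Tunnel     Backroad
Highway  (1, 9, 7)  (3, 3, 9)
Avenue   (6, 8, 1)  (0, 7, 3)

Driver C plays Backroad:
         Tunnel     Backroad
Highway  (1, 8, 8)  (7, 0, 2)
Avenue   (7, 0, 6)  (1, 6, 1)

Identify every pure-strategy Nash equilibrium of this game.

Pure NE: (Avenue, Backroad, Bridge)

Driver A against (Tunnel, Bridge): payoffs 3, 7 → best response Avenue.
Driver A against (Tunnel, Tunnel): payoffs 1, 6 → best response Avenue.
Driver A against (Tunnel, Backroad): payoffs 1, 7 → best response Avenue.
Driver A against (Backroad, Bridge): payoffs 0, 6 → best response Avenue.
Driver A against (Backroad, Tunnel): payoffs 3, 0 → best response Highway.
Driver A against (Backroad, Backroad): payoffs 7, 1 → best response Highway.
Driver B against (Highway, Bridge): payoffs 5, 8 → best response Backroad.
Driver B against (Highway, Tunnel): payoffs 9, 3 → best response Tunnel.
Driver B against (Highway, Backroad): payoffs 8, 0 → best response Tunnel.
Driver B against (Avenue, Bridge): payoffs 1, 5 → best response Backroad.
Driver B against (Avenue, Tunnel): payoffs 8, 7 → best response Tunnel.
Driver B against (Avenue, Backroad): payoffs 0, 6 → best response Backroad.
Driver C against (Highway, Tunnel): payoffs 6, 7, 8 → best response Backroad.
Driver C against (Highway, Backroad): payoffs 8, 9, 2 → best response Tunnel.
Driver C against (Avenue, Tunnel): payoffs 0, 1, 6 → best response Backroad.
Driver C against (Avenue, Backroad): payoffs 8, 3, 1 → best response Bridge.
Mutual best responses: (Avenue, Backroad, Bridge).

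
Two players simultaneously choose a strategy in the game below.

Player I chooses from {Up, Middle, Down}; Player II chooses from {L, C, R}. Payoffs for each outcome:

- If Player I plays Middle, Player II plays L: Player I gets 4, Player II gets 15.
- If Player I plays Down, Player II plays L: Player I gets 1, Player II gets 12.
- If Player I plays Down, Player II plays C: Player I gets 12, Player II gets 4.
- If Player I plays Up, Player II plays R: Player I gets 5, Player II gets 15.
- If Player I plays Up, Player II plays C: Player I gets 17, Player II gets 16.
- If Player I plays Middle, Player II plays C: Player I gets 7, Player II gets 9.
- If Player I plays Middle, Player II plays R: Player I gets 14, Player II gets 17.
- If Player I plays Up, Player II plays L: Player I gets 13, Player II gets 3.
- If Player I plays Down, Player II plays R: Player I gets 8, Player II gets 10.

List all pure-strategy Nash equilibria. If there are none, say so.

The pure Nash equilibria are (Up, C) and (Middle, R).

Player I against L: payoffs 13, 4, 1 → best response Up.
Player I against C: payoffs 17, 7, 12 → best response Up.
Player I against R: payoffs 5, 14, 8 → best response Middle.
Player II against Up: payoffs 3, 16, 15 → best response C.
Player II against Middle: payoffs 15, 9, 17 → best response R.
Player II against Down: payoffs 12, 4, 10 → best response L.
Mutual best responses: (Up, C); (Middle, R).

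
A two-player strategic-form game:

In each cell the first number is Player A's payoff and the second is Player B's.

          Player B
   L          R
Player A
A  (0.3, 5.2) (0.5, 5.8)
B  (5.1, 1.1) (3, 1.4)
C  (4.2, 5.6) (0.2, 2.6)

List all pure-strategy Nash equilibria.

For each player, find the best response to each opponent profile; mutual best responses are the pure NE.
Player A against L: payoffs 0.3, 5.1, 4.2 → best response B.
Player A against R: payoffs 0.5, 3, 0.2 → best response B.
Player B against A: payoffs 5.2, 5.8 → best response R.
Player B against B: payoffs 1.1, 1.4 → best response R.
Player B against C: payoffs 5.6, 2.6 → best response L.
Mutual best responses: (B, R).

The unique pure-strategy Nash equilibrium is (B, R).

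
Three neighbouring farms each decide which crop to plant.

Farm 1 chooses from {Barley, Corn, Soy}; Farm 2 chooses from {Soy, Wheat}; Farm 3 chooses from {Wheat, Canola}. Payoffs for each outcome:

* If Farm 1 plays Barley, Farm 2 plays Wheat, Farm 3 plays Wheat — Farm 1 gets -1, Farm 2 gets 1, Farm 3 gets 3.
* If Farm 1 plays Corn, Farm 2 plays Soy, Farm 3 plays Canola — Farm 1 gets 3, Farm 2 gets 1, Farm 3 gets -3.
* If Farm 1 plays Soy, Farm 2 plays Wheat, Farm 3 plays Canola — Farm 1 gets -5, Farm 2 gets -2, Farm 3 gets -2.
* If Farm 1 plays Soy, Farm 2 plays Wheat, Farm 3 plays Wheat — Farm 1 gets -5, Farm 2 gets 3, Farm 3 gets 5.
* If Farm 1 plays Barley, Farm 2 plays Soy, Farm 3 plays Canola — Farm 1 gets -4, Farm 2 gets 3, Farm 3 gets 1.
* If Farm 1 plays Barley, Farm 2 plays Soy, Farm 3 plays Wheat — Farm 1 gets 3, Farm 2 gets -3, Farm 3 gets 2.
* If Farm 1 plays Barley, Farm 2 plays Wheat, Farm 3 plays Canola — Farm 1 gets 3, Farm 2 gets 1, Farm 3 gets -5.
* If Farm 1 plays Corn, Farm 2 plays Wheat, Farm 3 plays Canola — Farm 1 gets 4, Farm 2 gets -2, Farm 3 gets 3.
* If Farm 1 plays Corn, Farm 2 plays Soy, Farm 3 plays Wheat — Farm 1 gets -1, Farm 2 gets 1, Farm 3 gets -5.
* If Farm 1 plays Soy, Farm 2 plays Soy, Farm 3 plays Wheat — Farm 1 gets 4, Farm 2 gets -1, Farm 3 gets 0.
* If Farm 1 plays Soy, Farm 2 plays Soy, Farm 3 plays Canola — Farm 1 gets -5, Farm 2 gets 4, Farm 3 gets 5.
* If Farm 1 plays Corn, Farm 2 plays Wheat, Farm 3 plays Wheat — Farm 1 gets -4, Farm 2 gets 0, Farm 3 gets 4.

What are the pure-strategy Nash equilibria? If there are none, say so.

(Barley, Wheat, Wheat) and (Corn, Soy, Canola)

Check each profile: it is a Nash equilibrium iff no player can strictly gain by switching unilaterally.
(Barley, Soy, Wheat): Farm 1 can switch to Soy (3 → 4). Not NE.
(Barley, Soy, Canola): Farm 1 can switch to Corn (-4 → 3). Not NE.
(Barley, Wheat, Wheat): Farm 1 gets -1, best alternative -4; Farm 2 gets 1, best alternative -3; Farm 3 gets 3, best alternative -5. No profitable deviation — NE.
(Barley, Wheat, Canola): Farm 1 can switch to Corn (3 → 4). Not NE.
(Corn, Soy, Wheat): Farm 1 can switch to Barley (-1 → 3). Not NE.
(Corn, Soy, Canola): Farm 1 gets 3, best alternative -4; Farm 2 gets 1, best alternative -2; Farm 3 gets -3, best alternative -5. No profitable deviation — NE.
(Corn, Wheat, Wheat): Farm 1 can switch to Barley (-4 → -1). Not NE.
(Corn, Wheat, Canola): Farm 2 can switch to Soy (-2 → 1). Not NE.
(The remaining 4 profiles each have a profitable deviation by the same check.)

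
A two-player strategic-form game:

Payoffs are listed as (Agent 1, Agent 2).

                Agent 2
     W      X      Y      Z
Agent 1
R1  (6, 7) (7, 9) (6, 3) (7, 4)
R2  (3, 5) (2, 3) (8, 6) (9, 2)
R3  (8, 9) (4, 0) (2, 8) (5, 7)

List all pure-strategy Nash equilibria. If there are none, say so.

Agent 1 against W: payoffs 6, 3, 8 → best response R3.
Agent 1 against X: payoffs 7, 2, 4 → best response R1.
Agent 1 against Y: payoffs 6, 8, 2 → best response R2.
Agent 1 against Z: payoffs 7, 9, 5 → best response R2.
Agent 2 against R1: payoffs 7, 9, 3, 4 → best response X.
Agent 2 against R2: payoffs 5, 3, 6, 2 → best response Y.
Agent 2 against R3: payoffs 9, 0, 8, 7 → best response W.
Mutual best responses: (R1, X); (R2, Y); (R3, W).

(R1, X) and (R2, Y) and (R3, W)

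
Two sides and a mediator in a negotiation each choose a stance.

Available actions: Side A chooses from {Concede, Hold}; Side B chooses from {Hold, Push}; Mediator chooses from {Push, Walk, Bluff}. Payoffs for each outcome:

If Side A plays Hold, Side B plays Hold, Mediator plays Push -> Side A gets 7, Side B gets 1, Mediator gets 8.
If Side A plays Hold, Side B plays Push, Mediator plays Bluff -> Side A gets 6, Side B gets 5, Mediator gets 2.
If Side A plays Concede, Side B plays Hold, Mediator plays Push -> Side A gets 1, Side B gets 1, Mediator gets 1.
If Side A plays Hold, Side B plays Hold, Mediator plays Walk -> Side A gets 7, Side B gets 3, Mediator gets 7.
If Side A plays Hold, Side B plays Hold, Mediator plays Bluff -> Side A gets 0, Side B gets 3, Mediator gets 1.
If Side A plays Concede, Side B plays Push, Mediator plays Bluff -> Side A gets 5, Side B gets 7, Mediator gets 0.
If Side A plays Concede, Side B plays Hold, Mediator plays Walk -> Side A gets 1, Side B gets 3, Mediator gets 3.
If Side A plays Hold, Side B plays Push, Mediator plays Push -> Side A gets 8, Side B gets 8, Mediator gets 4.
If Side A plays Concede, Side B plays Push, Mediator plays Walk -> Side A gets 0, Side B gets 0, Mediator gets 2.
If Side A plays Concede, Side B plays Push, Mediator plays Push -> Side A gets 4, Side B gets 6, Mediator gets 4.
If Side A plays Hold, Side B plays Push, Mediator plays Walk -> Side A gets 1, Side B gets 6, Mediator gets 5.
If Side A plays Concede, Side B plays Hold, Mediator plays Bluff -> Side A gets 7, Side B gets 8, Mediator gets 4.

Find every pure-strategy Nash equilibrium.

For each player, find the best response to each opponent profile; mutual best responses are the pure NE.
Side A against (Hold, Push): payoffs 1, 7 → best response Hold.
Side A against (Hold, Walk): payoffs 1, 7 → best response Hold.
Side A against (Hold, Bluff): payoffs 7, 0 → best response Concede.
Side A against (Push, Push): payoffs 4, 8 → best response Hold.
Side A against (Push, Walk): payoffs 0, 1 → best response Hold.
Side A against (Push, Bluff): payoffs 5, 6 → best response Hold.
Side B against (Concede, Push): payoffs 1, 6 → best response Push.
Side B against (Concede, Walk): payoffs 3, 0 → best response Hold.
Side B against (Concede, Bluff): payoffs 8, 7 → best response Hold.
Side B against (Hold, Push): payoffs 1, 8 → best response Push.
Side B against (Hold, Walk): payoffs 3, 6 → best response Push.
Side B against (Hold, Bluff): payoffs 3, 5 → best response Push.
Mediator against (Concede, Hold): payoffs 1, 3, 4 → best response Bluff.
Mediator against (Concede, Push): payoffs 4, 2, 0 → best response Push.
Mediator against (Hold, Hold): payoffs 8, 7, 1 → best response Push.
Mediator against (Hold, Push): payoffs 4, 5, 2 → best response Walk.
Mutual best responses: (Concede, Hold, Bluff); (Hold, Push, Walk).

Pure-strategy Nash equilibria: (Concede, Hold, Bluff), (Hold, Push, Walk)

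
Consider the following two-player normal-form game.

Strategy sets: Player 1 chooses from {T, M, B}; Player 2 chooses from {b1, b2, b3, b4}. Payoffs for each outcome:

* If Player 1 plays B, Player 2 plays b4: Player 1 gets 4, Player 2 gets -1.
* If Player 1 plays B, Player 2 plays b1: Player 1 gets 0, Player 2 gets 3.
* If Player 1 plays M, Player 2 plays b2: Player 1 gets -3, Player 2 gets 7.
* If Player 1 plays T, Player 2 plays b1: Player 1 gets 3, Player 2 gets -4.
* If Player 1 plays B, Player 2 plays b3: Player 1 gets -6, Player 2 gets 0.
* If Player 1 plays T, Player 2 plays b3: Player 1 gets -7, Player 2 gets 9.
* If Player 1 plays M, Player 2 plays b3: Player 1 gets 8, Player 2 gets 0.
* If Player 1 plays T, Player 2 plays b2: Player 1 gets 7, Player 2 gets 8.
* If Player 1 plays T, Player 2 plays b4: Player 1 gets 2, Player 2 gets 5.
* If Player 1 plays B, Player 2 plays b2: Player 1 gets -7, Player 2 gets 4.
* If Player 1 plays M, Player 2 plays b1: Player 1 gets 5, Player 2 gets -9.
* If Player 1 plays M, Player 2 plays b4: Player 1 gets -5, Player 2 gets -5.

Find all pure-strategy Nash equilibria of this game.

(T, b1): Player 1 can switch to M (3 → 5). Not NE.
(T, b2): Player 2 can switch to b3 (8 → 9). Not NE.
(T, b3): Player 1 can switch to M (-7 → 8). Not NE.
(T, b4): Player 1 can switch to B (2 → 4). Not NE.
(M, b1): Player 2 can switch to b2 (-9 → 7). Not NE.
(M, b2): Player 1 can switch to T (-3 → 7). Not NE.
(M, b3): Player 2 can switch to b2 (0 → 7). Not NE.
(M, b4): Player 1 can switch to T (-5 → 2). Not NE.
(B, b1): Player 1 can switch to T (0 → 3). Not NE.
(B, b2): Player 1 can switch to T (-7 → 7). Not NE.
(The remaining 2 profiles each have a profitable deviation by the same check.)

none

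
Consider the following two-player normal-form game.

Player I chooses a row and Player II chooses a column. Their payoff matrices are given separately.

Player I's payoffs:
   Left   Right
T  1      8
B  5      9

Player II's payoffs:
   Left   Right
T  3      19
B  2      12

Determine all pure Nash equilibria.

For each player, find the best response to each opponent profile; mutual best responses are the pure NE.
Player I against Left: payoffs 1, 5 → best response B.
Player I against Right: payoffs 8, 9 → best response B.
Player II against T: payoffs 3, 19 → best response Right.
Player II against B: payoffs 2, 12 → best response Right.
Mutual best responses: (B, Right).

Pure NE: (B, Right)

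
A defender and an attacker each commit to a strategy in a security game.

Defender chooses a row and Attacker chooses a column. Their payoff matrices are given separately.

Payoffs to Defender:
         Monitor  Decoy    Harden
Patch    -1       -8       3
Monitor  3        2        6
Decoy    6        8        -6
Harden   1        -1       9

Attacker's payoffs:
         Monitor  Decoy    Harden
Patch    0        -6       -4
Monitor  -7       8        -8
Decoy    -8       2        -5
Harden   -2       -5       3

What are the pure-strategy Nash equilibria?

The pure Nash equilibria are (Decoy, Decoy); (Harden, Harden).

Check each profile: it is a Nash equilibrium iff no player can strictly gain by switching unilaterally.
(Patch, Monitor): Defender can switch to Monitor (-1 → 3). Not NE.
(Patch, Decoy): Defender can switch to Monitor (-8 → 2). Not NE.
(Patch, Harden): Defender can switch to Monitor (3 → 6). Not NE.
(Monitor, Monitor): Defender can switch to Decoy (3 → 6). Not NE.
(Monitor, Decoy): Defender can switch to Decoy (2 → 8). Not NE.
(Monitor, Harden): Defender can switch to Harden (6 → 9). Not NE.
(Decoy, Decoy): Defender gets 8, best alternative 2; Attacker gets 2, best alternative -5. No profitable deviation — NE.
(Harden, Harden): Defender gets 9, best alternative 6; Attacker gets 3, best alternative -2. No profitable deviation — NE.
(The remaining 4 profiles each have a profitable deviation by the same check.)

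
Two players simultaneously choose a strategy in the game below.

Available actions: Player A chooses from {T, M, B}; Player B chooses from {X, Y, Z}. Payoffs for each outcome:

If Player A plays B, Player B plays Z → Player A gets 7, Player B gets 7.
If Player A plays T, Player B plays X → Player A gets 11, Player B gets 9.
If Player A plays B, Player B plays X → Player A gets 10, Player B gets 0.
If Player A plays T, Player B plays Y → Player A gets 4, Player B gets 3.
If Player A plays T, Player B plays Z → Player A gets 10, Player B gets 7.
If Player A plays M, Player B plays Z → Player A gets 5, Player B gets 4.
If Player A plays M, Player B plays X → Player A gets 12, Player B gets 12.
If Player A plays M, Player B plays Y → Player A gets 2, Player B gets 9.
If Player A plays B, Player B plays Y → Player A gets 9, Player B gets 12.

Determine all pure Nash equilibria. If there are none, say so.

(T, X): Player A can switch to M (11 → 12). Not NE.
(T, Y): Player A can switch to B (4 → 9). Not NE.
(T, Z): Player B can switch to X (7 → 9). Not NE.
(M, X): Player A gets 12, best alternative 11; Player B gets 12, best alternative 9. No profitable deviation — NE.
(M, Y): Player A can switch to T (2 → 4). Not NE.
(M, Z): Player A can switch to T (5 → 10). Not NE.
(B, X): Player A can switch to T (10 → 11). Not NE.
(B, Y): Player A gets 9, best alternative 4; Player B gets 12, best alternative 7. No profitable deviation — NE.
(B, Z): Player A can switch to T (7 → 10). Not NE.

Pure-strategy Nash equilibria: (M, X); (B, Y)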